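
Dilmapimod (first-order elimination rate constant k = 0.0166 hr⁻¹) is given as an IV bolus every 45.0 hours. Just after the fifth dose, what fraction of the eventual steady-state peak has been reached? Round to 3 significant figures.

0.976

f_n = 1 − e^(−nkτ) = 1 − e^(−5 × 0.01660 × 45.0) = 1 − e^(−3.735) = 1 − 0.02387 ≈ 0.976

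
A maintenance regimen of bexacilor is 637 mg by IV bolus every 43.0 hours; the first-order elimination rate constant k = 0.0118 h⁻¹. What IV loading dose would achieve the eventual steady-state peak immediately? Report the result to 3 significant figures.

1600 mg

Accumulation ratio R = 1 / (1 − e^(−kτ)) = 1 / (1 − e^(−0.01180×43.0)) = 1 / (1 − 0.6021) = 2.513
Loading dose = maintenance dose × R = 637 × 2.513 ≈ 1600 mg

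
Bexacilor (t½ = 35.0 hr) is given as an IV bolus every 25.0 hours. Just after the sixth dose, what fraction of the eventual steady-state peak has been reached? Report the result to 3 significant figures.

0.949

k = ln 2 / 35.0 = 0.01980 hr⁻¹
f_n = 1 − e^(−nkτ) = 1 − e^(−6 × 0.01980 × 25.0) = 1 − e^(−2.971) = 1 − 0.05127 ≈ 0.949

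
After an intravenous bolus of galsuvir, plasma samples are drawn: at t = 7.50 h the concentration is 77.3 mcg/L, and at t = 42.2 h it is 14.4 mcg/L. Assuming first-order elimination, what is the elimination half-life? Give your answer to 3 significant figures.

14.3 hours

k = ln(C₁/C₂) / (t₂ − t₁) = ln(77.3/14.4) / (42.2 − 7.50)
  = 1.680 / 34.70 = 0.04843 h⁻¹
t½ = ln 2 / k = ln 2 / 0.04843 ≈ 14.3 hours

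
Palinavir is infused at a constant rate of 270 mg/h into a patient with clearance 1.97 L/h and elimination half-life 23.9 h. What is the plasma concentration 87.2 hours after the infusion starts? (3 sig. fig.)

Css = rate / CL = 270 / 1.97 = 137.1 µg/mL
k = ln 2 / 23.9 = 0.02900 h⁻¹
C(t) = Css (1 − e^(−kt)) = 137.1 × (1 − e^(−2.529)) = 137.1 × 0.9203 ≈ 126 µg/mL

126 µg/mL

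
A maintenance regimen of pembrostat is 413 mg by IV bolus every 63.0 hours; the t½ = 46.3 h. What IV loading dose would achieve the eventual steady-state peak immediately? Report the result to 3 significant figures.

k = ln 2 / 46.3 = 0.01497 h⁻¹
Accumulation ratio R = 1 / (1 − e^(−kτ)) = 1 / (1 − e^(−0.01497×63.0)) = 1 / (1 − 0.3894) = 1.638
Loading dose = maintenance dose × R = 413 × 1.638 ≈ 676 mg

676 mg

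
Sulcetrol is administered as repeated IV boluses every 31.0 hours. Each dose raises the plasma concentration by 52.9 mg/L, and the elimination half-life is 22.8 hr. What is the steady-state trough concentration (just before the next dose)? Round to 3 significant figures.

k = ln 2 / 22.8 = 0.03040 hr⁻¹
Fraction remaining after one interval: e^(−kτ) = e^(−0.03040 × 31.0) = 0.3897
R = 1 / (1 − 0.3897) = 1.638
Css,max = 52.9 × 1.638 = 86.68 mg/L
Css,min = Css,max × e^(−kτ) = 86.68 × 0.3897 ≈ 33.8 mg/L

33.8 mg/L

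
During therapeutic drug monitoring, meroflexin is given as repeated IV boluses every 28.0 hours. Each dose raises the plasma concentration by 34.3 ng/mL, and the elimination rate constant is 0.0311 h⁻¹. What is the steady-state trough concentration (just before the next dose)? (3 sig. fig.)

24.7 ng/mL

Fraction remaining after one interval: e^(−kτ) = e^(−0.03110 × 28.0) = 0.4186
R = 1 / (1 − 0.4186) = 1.720
Css,max = 34.3 × 1.720 = 59.00 ng/mL
Css,min = Css,max × e^(−kτ) = 59.00 × 0.4186 ≈ 24.7 ng/mL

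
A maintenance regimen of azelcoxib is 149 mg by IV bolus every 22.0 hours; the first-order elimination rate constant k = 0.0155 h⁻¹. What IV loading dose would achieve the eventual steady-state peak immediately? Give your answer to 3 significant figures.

516 mg

Accumulation ratio R = 1 / (1 − e^(−kτ)) = 1 / (1 − e^(−0.01550×22.0)) = 1 / (1 − 0.7111) = 3.461
Loading dose = maintenance dose × R = 149 × 3.461 ≈ 516 mg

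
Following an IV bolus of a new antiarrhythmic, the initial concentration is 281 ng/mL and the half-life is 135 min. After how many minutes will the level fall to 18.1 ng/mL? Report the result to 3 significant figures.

k = ln 2 / 135 = 0.005134 min⁻¹
C(t) = C₀ e^(−kt)  ⇒  t = ln(C₀/C) / k
t = ln(281/18.1) / 0.005134 = 2.742 / 0.005134 ≈ 534 minutes

534 minutes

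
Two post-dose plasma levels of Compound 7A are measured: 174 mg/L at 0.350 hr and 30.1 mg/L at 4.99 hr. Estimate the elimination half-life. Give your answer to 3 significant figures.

k = ln(C₁/C₂) / (t₂ − t₁) = ln(174/30.1) / (4.99 − 0.350)
  = 1.755 / 4.640 = 0.3781 hr⁻¹
t½ = ln 2 / k = ln 2 / 0.3781 ≈ 1.83 hours

1.83 hours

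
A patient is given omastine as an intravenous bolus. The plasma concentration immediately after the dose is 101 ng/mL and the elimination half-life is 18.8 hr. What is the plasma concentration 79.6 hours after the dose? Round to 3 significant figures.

k = ln 2 / 18.8 = 0.03687 hr⁻¹
C(t) = C₀ e^(−kt) = 101 × e^(−0.03687 × 79.6) = 101 × e^(−2.935) = 101 × 0.05314 ≈ 5.37 ng/mL

5.37 ng/mL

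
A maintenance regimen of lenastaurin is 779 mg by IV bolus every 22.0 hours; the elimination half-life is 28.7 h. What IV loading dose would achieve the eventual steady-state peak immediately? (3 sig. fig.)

k = ln 2 / 28.7 = 0.02415 h⁻¹
Accumulation ratio R = 1 / (1 − e^(−kτ)) = 1 / (1 − e^(−0.02415×22.0)) = 1 / (1 − 0.5878) = 2.426
Loading dose = maintenance dose × R = 779 × 2.426 ≈ 1890 mg

1890 mg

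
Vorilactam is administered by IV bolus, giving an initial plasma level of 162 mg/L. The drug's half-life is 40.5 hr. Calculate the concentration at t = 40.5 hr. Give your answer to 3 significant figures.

k = ln 2 / 40.5 = 0.01711 hr⁻¹
40.5 hr is 1.000 half-lives, so C = 162 × (1/2)^1.000 = 162 × 0.5000 ≈ 81.0 mg/L

81.0 mg/L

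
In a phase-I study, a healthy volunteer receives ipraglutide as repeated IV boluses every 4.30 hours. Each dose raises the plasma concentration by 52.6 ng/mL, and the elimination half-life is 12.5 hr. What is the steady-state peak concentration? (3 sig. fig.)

k = ln 2 / 12.5 = 0.05545 hr⁻¹
Fraction remaining after one interval: e^(−kτ) = e^(−0.05545 × 4.30) = 0.7879
R = 1 / (1 − 0.7879) = 4.714
Css,max = 52.6 × 4.714 ≈ 248 ng/mL

248 ng/mL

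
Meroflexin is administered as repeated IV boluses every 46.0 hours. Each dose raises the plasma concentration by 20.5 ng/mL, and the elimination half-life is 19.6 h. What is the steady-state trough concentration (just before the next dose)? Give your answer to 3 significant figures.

5.02 ng/mL

k = ln 2 / 19.6 = 0.03536 h⁻¹
Fraction remaining after one interval: e^(−kτ) = e^(−0.03536 × 46.0) = 0.1966
R = 1 / (1 − 0.1966) = 1.245
Css,max = 20.5 × 1.245 = 25.52 ng/mL
Css,min = Css,max × e^(−kτ) = 25.52 × 0.1966 ≈ 5.02 ng/mL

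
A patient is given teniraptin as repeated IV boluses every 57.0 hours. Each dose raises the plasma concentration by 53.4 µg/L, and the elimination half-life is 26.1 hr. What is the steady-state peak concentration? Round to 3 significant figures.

68.5 µg/L

k = ln 2 / 26.1 = 0.02656 hr⁻¹
Fraction remaining after one interval: e^(−kτ) = e^(−0.02656 × 57.0) = 0.2201
R = 1 / (1 − 0.2201) = 1.282
Css,max = 53.4 × 1.282 ≈ 68.5 µg/L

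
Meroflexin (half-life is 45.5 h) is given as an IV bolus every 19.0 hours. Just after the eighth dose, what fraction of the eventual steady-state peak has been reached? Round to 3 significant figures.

0.901

k = ln 2 / 45.5 = 0.01523 h⁻¹
f_n = 1 − e^(−nkτ) = 1 − e^(−8 × 0.01523 × 19.0) = 1 − e^(−2.316) = 1 − 0.09871 ≈ 0.901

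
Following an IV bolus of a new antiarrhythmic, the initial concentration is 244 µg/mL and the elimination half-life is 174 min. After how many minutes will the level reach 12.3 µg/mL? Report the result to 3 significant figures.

k = ln 2 / 174 = 0.003984 min⁻¹
C(t) = C₀ e^(−kt)  ⇒  t = ln(C₀/C) / k
t = ln(244/12.3) / 0.003984 = 2.988 / 0.003984 ≈ 750 minutes

750 minutes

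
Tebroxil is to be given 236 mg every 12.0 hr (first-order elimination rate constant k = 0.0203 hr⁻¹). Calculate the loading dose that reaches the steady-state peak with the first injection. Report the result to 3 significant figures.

Accumulation ratio R = 1 / (1 − e^(−kτ)) = 1 / (1 − e^(−0.02030×12.0)) = 1 / (1 − 0.7838) = 4.625
Loading dose = maintenance dose × R = 236 × 4.625 ≈ 1090 mg

1090 mg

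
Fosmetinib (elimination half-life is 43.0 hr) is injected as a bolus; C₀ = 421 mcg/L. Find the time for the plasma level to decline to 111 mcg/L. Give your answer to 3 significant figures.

82.7 hours

k = ln 2 / 43.0 = 0.01612 hr⁻¹
C(t) = C₀ e^(−kt)  ⇒  t = ln(C₀/C) / k
t = ln(421/111) / 0.01612 = 1.333 / 0.01612 ≈ 82.7 hours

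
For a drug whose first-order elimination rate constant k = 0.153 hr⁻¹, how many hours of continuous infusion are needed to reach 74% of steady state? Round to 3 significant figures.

8.80 hours

f = 1 − e^(−kt)  ⇒  t = −ln(1 − f) / k
t = −ln(1 − 0.74) / 0.1530 = 1.347 / 0.1530 ≈ 8.80 hours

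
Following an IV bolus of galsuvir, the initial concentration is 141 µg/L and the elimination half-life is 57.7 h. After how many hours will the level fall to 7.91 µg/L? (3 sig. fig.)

k = ln 2 / 57.7 = 0.01201 h⁻¹
C(t) = C₀ e^(−kt)  ⇒  t = ln(C₀/C) / k
t = ln(141/7.91) / 0.01201 = 2.881 / 0.01201 ≈ 240 hours

240 hours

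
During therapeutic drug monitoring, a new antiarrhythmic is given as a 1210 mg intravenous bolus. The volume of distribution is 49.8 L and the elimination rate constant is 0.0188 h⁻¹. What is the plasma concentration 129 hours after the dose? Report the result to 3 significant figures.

C₀ = dose / V = 1210 / 49.8 = 24.30 mg/L
C(t) = C₀ e^(−kt) = 24.30 × e^(−0.01880 × 129) = 24.30 × e^(−2.425) = 24.30 × 0.08846 ≈ 2.15 mg/L

2.15 mg/L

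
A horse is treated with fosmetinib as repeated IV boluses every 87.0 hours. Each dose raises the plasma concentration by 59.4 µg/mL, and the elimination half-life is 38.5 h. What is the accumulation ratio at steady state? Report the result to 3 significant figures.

1.26

k = ln 2 / 38.5 = 0.01800 h⁻¹
Fraction remaining after one interval: e^(−kτ) = e^(−0.01800 × 87.0) = 0.2088
R = 1 / (1 − 0.2088) = 1 / 0.7912 ≈ 1.26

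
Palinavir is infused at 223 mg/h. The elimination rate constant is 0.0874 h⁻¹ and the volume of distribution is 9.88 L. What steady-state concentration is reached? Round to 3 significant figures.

CL = k · V = 0.0874 × 9.88 = 0.8635 L/h
Css = rate / CL = 223 / 0.8635 ≈ 258 µg/mL

258 µg/mL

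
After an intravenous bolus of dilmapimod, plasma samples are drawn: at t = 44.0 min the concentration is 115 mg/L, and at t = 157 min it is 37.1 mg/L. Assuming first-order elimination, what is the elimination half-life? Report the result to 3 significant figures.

69.2 minutes

k = ln(C₁/C₂) / (t₂ − t₁) = ln(115/37.1) / (157 − 44.0)
  = 1.131 / 113.0 = 0.01001 min⁻¹
t½ = ln 2 / k = ln 2 / 0.01001 ≈ 69.2 minutes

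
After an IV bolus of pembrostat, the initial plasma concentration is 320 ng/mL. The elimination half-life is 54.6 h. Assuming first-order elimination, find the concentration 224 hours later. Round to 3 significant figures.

18.6 ng/mL

k = ln 2 / 54.6 = 0.01270 h⁻¹
C(t) = C₀ e^(−kt) = 320 × e^(−0.01270 × 224) = 320 × e^(−2.844) = 320 × 0.05821 ≈ 18.6 ng/mL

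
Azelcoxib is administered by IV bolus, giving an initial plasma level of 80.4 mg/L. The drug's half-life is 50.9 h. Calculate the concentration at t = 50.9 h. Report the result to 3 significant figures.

40.2 mg/L

k = ln 2 / 50.9 = 0.01362 h⁻¹
50.9 h is 1.000 half-lives, so C = 80.4 × (1/2)^1.000 = 80.4 × 0.5000 ≈ 40.2 mg/L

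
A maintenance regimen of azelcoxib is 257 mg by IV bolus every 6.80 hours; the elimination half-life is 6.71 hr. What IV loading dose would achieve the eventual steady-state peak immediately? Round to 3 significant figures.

k = ln 2 / 6.71 = 0.1033 hr⁻¹
Accumulation ratio R = 1 / (1 − e^(−kτ)) = 1 / (1 − e^(−0.1033×6.80)) = 1 / (1 − 0.4954) = 1.982
Loading dose = maintenance dose × R = 257 × 1.982 ≈ 509 mg

509 mg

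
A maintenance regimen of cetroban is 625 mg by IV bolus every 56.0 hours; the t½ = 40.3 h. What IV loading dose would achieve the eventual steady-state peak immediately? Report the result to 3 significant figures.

1010 mg

k = ln 2 / 40.3 = 0.01720 h⁻¹
Accumulation ratio R = 1 / (1 − e^(−kτ)) = 1 / (1 − e^(−0.01720×56.0)) = 1 / (1 − 0.3817) = 1.617
Loading dose = maintenance dose × R = 625 × 1.617 ≈ 1010 mg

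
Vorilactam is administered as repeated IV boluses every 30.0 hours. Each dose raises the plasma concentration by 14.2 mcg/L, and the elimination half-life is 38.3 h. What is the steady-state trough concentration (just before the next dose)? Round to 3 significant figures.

k = ln 2 / 38.3 = 0.01810 h⁻¹
Fraction remaining after one interval: e^(−kτ) = e^(−0.01810 × 30.0) = 0.5810
R = 1 / (1 − 0.5810) = 2.387
Css,max = 14.2 × 2.387 = 33.89 mcg/L
Css,min = Css,max × e^(−kτ) = 33.89 × 0.5810 ≈ 19.7 mcg/L

19.7 mcg/L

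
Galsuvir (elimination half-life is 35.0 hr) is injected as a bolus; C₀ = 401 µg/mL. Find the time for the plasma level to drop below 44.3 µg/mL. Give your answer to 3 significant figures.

k = ln 2 / 35.0 = 0.01980 hr⁻¹
C(t) = C₀ e^(−kt)  ⇒  t = ln(C₀/C) / k
t = ln(401/44.3) / 0.01980 = 2.203 / 0.01980 ≈ 111 hours

111 hours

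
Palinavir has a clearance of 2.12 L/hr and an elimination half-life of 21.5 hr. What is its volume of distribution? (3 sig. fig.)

k = ln 2 / t½ = ln 2 / 21.5 = 0.03224 hr⁻¹
V = CL / k = 2.12 / 0.03224 ≈ 65.8 L

65.8 L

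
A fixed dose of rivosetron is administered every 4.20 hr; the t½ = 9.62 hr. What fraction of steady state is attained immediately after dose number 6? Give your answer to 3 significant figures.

0.837

k = ln 2 / 9.62 = 0.07205 hr⁻¹
f_n = 1 − e^(−nkτ) = 1 − e^(−6 × 0.07205 × 4.20) = 1 − e^(−1.816) = 1 − 0.1627 ≈ 0.837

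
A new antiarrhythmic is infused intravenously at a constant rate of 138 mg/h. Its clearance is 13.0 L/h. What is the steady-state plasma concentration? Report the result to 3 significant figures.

10.6 mg/L

Css = infusion rate / CL = 138 / 13.0 ≈ 10.6 mg/L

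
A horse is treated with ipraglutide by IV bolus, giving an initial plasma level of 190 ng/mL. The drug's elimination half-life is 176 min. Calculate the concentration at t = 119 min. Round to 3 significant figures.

k = ln 2 / 176 = 0.003938 min⁻¹
119 min is 0.6761 half-lives, so C = 190 × (1/2)^0.6761 = 190 × 0.6258 ≈ 119 ng/mL

119 ng/mL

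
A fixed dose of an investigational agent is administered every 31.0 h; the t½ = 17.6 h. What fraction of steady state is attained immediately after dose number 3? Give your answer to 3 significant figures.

0.974

k = ln 2 / 17.6 = 0.03938 h⁻¹
f_n = 1 − e^(−nkτ) = 1 − e^(−3 × 0.03938 × 31.0) = 1 − e^(−3.663) = 1 − 0.02566 ≈ 0.974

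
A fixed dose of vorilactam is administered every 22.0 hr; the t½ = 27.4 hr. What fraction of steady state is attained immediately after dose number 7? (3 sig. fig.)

k = ln 2 / 27.4 = 0.02530 hr⁻¹
f_n = 1 − e^(−nkτ) = 1 − e^(−7 × 0.02530 × 22.0) = 1 − e^(−3.896) = 1 − 0.02033 ≈ 0.980

0.980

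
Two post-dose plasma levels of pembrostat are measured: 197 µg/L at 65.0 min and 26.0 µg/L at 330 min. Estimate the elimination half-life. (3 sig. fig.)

90.7 minutes

k = ln(C₁/C₂) / (t₂ − t₁) = ln(197/26.0) / (330 − 65.0)
  = 2.025 / 265.0 = 0.007642 min⁻¹
t½ = ln 2 / k = ln 2 / 0.007642 ≈ 90.7 minutes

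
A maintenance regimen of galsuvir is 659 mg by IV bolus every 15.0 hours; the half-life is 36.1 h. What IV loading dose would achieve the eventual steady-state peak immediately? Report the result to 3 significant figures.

2630 mg

k = ln 2 / 36.1 = 0.01920 h⁻¹
Accumulation ratio R = 1 / (1 − e^(−kτ)) = 1 / (1 − e^(−0.01920×15.0)) = 1 / (1 − 0.7498) = 3.996
Loading dose = maintenance dose × R = 659 × 3.996 ≈ 2630 mg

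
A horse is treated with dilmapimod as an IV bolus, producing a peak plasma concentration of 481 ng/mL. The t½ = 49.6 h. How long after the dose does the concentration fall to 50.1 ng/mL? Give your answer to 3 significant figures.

162 hours

k = ln 2 / 49.6 = 0.01397 h⁻¹
C(t) = C₀ e^(−kt)  ⇒  t = ln(C₀/C) / k
t = ln(481/50.1) / 0.01397 = 2.262 / 0.01397 ≈ 162 hours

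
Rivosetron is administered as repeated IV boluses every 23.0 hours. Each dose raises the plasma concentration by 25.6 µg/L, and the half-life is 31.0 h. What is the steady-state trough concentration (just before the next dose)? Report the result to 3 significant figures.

38.1 µg/L

k = ln 2 / 31.0 = 0.02236 h⁻¹
Fraction remaining after one interval: e^(−kτ) = e^(−0.02236 × 23.0) = 0.5979
R = 1 / (1 − 0.5979) = 2.487
Css,max = 25.6 × 2.487 = 63.67 µg/L
Css,min = Css,max × e^(−kτ) = 63.67 × 0.5979 ≈ 38.1 µg/L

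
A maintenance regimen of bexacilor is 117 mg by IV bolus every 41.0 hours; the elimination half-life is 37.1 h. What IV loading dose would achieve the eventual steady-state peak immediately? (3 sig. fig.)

219 mg

k = ln 2 / 37.1 = 0.01868 h⁻¹
Accumulation ratio R = 1 / (1 − e^(−kτ)) = 1 / (1 − e^(−0.01868×41.0)) = 1 / (1 − 0.4649) = 1.869
Loading dose = maintenance dose × R = 117 × 1.869 ≈ 219 mg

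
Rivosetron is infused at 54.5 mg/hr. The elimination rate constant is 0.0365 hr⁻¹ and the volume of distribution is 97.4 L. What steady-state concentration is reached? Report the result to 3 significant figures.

CL = k · V = 0.0365 × 97.4 = 3.555 L/hr
Css = rate / CL = 54.5 / 3.555 ≈ 15.3 µg/mL

15.3 µg/mL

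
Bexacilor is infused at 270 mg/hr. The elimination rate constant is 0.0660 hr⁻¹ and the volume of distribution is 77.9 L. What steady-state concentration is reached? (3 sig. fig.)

CL = k · V = 0.0660 × 77.9 = 5.141 L/hr
Css = rate / CL = 270 / 5.141 ≈ 52.5 mg/L

52.5 mg/L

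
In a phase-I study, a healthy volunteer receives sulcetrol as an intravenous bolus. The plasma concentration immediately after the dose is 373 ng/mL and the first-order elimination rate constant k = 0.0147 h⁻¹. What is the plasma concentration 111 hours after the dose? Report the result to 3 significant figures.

73.0 ng/mL

C(t) = C₀ e^(−kt) = 373 × e^(−0.01470 × 111) = 373 × e^(−1.632) = 373 × 0.1956 ≈ 73.0 ng/mL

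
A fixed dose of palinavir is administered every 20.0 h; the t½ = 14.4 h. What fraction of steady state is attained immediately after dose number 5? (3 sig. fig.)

0.992

k = ln 2 / 14.4 = 0.04814 h⁻¹
f_n = 1 − e^(−nkτ) = 1 − e^(−5 × 0.04814 × 20.0) = 1 − e^(−4.814) = 1 − 0.008119 ≈ 0.992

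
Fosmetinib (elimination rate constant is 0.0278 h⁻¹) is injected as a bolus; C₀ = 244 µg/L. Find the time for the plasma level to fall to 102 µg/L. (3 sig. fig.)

C(t) = C₀ e^(−kt)  ⇒  t = ln(C₀/C) / k
t = ln(244/102) / 0.02780 = 0.8722 / 0.02780 ≈ 31.4 hours

31.4 hours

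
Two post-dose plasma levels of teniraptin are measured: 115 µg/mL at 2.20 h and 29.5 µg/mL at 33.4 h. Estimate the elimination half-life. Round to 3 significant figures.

15.9 hours

k = ln(C₁/C₂) / (t₂ − t₁) = ln(115/29.5) / (33.4 − 2.20)
  = 1.361 / 31.20 = 0.04361 h⁻¹
t½ = ln 2 / k = ln 2 / 0.04361 ≈ 15.9 hours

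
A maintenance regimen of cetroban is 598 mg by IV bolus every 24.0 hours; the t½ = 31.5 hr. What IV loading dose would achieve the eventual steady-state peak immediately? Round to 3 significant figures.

k = ln 2 / 31.5 = 0.02200 hr⁻¹
Accumulation ratio R = 1 / (1 − e^(−kτ)) = 1 / (1 − e^(−0.02200×24.0)) = 1 / (1 − 0.5897) = 2.437
Loading dose = maintenance dose × R = 598 × 2.437 ≈ 1460 mg

1460 mg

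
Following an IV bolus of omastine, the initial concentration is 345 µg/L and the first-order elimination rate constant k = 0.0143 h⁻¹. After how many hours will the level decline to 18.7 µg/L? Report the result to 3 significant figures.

C(t) = C₀ e^(−kt)  ⇒  t = ln(C₀/C) / k
t = ln(345/18.7) / 0.01430 = 2.915 / 0.01430 ≈ 204 hours

204 hours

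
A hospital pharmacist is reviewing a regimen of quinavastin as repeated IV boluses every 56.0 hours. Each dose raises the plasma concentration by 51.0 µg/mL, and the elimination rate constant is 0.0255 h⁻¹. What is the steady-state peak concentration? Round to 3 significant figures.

Fraction remaining after one interval: e^(−kτ) = e^(−0.02550 × 56.0) = 0.2398
R = 1 / (1 − 0.2398) = 1.315
Css,max = 51.0 × 1.315 ≈ 67.1 µg/mL

67.1 µg/mL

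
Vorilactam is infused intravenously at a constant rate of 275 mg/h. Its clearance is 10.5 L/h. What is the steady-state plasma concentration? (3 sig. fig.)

26.2 µg/mL

Css = infusion rate / CL = 275 / 10.5 ≈ 26.2 µg/mL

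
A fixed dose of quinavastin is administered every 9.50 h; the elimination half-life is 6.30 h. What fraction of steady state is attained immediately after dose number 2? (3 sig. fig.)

k = ln 2 / 6.30 = 0.1100 h⁻¹
f_n = 1 − e^(−nkτ) = 1 − e^(−2 × 0.1100 × 9.50) = 1 − e^(−2.090) = 1 − 0.1236 ≈ 0.876

0.876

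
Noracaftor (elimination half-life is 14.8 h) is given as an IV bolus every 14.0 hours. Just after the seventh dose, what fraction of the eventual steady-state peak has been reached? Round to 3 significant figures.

0.990

k = ln 2 / 14.8 = 0.04683 h⁻¹
f_n = 1 − e^(−nkτ) = 1 − e^(−7 × 0.04683 × 14.0) = 1 − e^(−4.590) = 1 − 0.01016 ≈ 0.990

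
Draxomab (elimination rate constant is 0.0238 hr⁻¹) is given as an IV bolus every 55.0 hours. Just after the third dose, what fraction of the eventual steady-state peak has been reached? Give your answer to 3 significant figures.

f_n = 1 − e^(−nkτ) = 1 − e^(−3 × 0.02380 × 55.0) = 1 − e^(−3.927) = 1 − 0.01970 ≈ 0.980

0.980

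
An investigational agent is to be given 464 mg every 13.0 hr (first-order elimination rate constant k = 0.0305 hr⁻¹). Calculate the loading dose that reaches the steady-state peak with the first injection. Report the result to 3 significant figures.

1420 mg

Accumulation ratio R = 1 / (1 − e^(−kτ)) = 1 / (1 − e^(−0.03050×13.0)) = 1 / (1 − 0.6727) = 3.055
Loading dose = maintenance dose × R = 464 × 3.055 ≈ 1420 mg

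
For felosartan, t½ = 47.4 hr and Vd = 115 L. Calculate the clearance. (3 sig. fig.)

1.68 L/hr

k = ln 2 / t½ = ln 2 / 47.4 = 0.01462 hr⁻¹
CL = k · V = 0.01462 × 115 ≈ 1.68 L/hr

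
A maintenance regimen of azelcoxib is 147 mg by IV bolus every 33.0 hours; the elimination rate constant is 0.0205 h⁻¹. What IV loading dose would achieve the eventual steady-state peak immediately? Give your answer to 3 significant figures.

Accumulation ratio R = 1 / (1 − e^(−kτ)) = 1 / (1 − e^(−0.02050×33.0)) = 1 / (1 − 0.5084) = 2.034
Loading dose = maintenance dose × R = 147 × 2.034 ≈ 299 mg

299 mg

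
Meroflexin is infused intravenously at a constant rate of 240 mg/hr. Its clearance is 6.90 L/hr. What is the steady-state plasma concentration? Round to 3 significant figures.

Css = infusion rate / CL = 240 / 6.90 ≈ 34.8 µg/mL

34.8 µg/mL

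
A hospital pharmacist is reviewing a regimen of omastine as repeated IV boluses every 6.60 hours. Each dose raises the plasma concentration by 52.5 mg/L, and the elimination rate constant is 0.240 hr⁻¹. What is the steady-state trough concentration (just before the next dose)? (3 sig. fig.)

Fraction remaining after one interval: e^(−kτ) = e^(−0.2400 × 6.60) = 0.2052
R = 1 / (1 − 0.2052) = 1.258
Css,max = 52.5 × 1.258 = 66.05 mg/L
Css,min = Css,max × e^(−kτ) = 66.05 × 0.2052 ≈ 13.6 mg/L

13.6 mg/L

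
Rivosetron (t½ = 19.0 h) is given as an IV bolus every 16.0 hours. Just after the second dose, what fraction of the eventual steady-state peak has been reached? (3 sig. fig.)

k = ln 2 / 19.0 = 0.03648 h⁻¹
f_n = 1 − e^(−nkτ) = 1 − e^(−2 × 0.03648 × 16.0) = 1 − e^(−1.167) = 1 − 0.3112 ≈ 0.689

0.689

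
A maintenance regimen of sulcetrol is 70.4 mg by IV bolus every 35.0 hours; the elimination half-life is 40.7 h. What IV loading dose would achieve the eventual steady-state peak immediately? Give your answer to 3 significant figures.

k = ln 2 / 40.7 = 0.01703 h⁻¹
Accumulation ratio R = 1 / (1 − e^(−kτ)) = 1 / (1 − e^(−0.01703×35.0)) = 1 / (1 − 0.5510) = 2.227
Loading dose = maintenance dose × R = 70.4 × 2.227 ≈ 157 mg

157 mg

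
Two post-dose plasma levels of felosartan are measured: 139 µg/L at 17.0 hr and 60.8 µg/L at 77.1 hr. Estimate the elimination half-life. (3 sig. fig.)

50.4 hours

k = ln(C₁/C₂) / (t₂ − t₁) = ln(139/60.8) / (77.1 − 17.0)
  = 0.8269 / 60.10 = 0.01376 hr⁻¹
t½ = ln 2 / k = ln 2 / 0.01376 ≈ 50.4 hours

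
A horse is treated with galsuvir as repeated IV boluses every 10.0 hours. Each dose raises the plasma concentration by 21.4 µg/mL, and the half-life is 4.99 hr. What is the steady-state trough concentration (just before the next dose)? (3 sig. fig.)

k = ln 2 / 4.99 = 0.1389 hr⁻¹
Fraction remaining after one interval: e^(−kτ) = e^(−0.1389 × 10.0) = 0.2493
R = 1 / (1 − 0.2493) = 1.332
Css,max = 21.4 × 1.332 = 28.51 µg/mL
Css,min = Css,max × e^(−kτ) = 28.51 × 0.2493 ≈ 7.11 µg/mL

7.11 µg/mL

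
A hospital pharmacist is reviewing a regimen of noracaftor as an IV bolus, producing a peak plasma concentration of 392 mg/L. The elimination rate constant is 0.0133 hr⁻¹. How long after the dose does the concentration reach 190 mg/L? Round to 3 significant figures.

C(t) = C₀ e^(−kt)  ⇒  t = ln(C₀/C) / k
t = ln(392/190) / 0.01330 = 0.7242 / 0.01330 ≈ 54.5 hours

54.5 hours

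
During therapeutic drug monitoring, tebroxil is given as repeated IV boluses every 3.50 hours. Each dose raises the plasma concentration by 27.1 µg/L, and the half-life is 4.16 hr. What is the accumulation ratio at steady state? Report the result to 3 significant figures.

k = ln 2 / 4.16 = 0.1666 hr⁻¹
Fraction remaining after one interval: e^(−kτ) = e^(−0.1666 × 3.50) = 0.5581
R = 1 / (1 − 0.5581) = 1 / 0.4419 ≈ 2.26

2.26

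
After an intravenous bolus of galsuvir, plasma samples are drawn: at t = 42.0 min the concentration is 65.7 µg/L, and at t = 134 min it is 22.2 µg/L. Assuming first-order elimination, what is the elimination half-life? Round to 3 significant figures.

k = ln(C₁/C₂) / (t₂ − t₁) = ln(65.7/22.2) / (134 − 42.0)
  = 1.085 / 92.00 = 0.01179 min⁻¹
t½ = ln 2 / k = ln 2 / 0.01179 ≈ 58.8 minutes

58.8 minutes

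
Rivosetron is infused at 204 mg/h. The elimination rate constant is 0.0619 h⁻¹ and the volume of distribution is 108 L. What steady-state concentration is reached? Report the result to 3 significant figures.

CL = k · V = 0.0619 × 108 = 6.685 L/h
Css = rate / CL = 204 / 6.685 ≈ 30.5 mg/L

30.5 mg/L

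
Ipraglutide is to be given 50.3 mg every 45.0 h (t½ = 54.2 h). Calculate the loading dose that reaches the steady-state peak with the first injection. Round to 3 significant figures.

115 mg

k = ln 2 / 54.2 = 0.01279 h⁻¹
Accumulation ratio R = 1 / (1 − e^(−kτ)) = 1 / (1 − e^(−0.01279×45.0)) = 1 / (1 − 0.5624) = 2.285
Loading dose = maintenance dose × R = 50.3 × 2.285 ≈ 115 mg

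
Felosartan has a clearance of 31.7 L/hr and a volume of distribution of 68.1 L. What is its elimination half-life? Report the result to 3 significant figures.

1.49 hours

k = CL / V = 31.7 / 68.1 = 0.4655 hr⁻¹
t½ = ln 2 / k = ln 2 / 0.4655 ≈ 1.49 hours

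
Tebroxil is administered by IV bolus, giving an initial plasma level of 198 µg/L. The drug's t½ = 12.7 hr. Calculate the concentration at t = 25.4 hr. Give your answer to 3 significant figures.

49.5 µg/L

k = ln 2 / 12.7 = 0.05458 hr⁻¹
C(t) = C₀ e^(−kt) = 198 × e^(−0.05458 × 25.4) = 198 × e^(−1.386) = 198 × 0.2500 ≈ 49.5 µg/L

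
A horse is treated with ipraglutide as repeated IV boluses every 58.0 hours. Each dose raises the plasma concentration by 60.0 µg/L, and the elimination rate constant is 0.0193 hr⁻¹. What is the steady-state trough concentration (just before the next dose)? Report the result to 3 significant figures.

29.1 µg/L

Fraction remaining after one interval: e^(−kτ) = e^(−0.01930 × 58.0) = 0.3265
R = 1 / (1 − 0.3265) = 1.485
Css,max = 60.0 × 1.485 = 89.08 µg/L
Css,min = Css,max × e^(−kτ) = 89.08 × 0.3265 ≈ 29.1 µg/L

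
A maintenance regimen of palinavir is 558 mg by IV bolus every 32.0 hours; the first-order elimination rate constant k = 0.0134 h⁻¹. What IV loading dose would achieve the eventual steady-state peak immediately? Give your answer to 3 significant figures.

Accumulation ratio R = 1 / (1 − e^(−kτ)) = 1 / (1 − e^(−0.01340×32.0)) = 1 / (1 − 0.6513) = 2.868
Loading dose = maintenance dose × R = 558 × 2.868 ≈ 1600 mg

1600 mg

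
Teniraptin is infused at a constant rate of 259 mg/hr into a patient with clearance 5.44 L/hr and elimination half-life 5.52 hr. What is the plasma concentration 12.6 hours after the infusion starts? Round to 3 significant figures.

Css = rate / CL = 259 / 5.44 = 47.61 µg/mL
k = ln 2 / 5.52 = 0.1256 hr⁻¹
C(t) = Css (1 − e^(−kt)) = 47.61 × (1 − e^(−1.582)) = 47.61 × 0.7945 ≈ 37.8 µg/mL

37.8 µg/mL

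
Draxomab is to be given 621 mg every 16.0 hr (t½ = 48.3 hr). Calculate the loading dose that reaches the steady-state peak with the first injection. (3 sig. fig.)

k = ln 2 / 48.3 = 0.01435 hr⁻¹
Accumulation ratio R = 1 / (1 − e^(−kτ)) = 1 / (1 − e^(−0.01435×16.0)) = 1 / (1 − 0.7948) = 4.874
Loading dose = maintenance dose × R = 621 × 4.874 ≈ 3030 mg

3030 mg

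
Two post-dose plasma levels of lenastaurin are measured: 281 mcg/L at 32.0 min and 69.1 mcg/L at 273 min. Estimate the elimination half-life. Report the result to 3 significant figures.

k = ln(C₁/C₂) / (t₂ − t₁) = ln(281/69.1) / (273 − 32.0)
  = 1.403 / 241.0 = 0.005821 min⁻¹
t½ = ln 2 / k = ln 2 / 0.005821 ≈ 119 minutes

119 minutes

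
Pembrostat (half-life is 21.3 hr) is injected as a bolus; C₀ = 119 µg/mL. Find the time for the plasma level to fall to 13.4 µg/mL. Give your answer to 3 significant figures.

k = ln 2 / 21.3 = 0.03254 hr⁻¹
C(t) = C₀ e^(−kt)  ⇒  t = ln(C₀/C) / k
t = ln(119/13.4) / 0.03254 = 2.184 / 0.03254 ≈ 67.1 hours

67.1 hours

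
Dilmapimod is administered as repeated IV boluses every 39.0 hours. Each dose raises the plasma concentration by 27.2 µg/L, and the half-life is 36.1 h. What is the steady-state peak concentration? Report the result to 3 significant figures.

k = ln 2 / 36.1 = 0.01920 h⁻¹
Fraction remaining after one interval: e^(−kτ) = e^(−0.01920 × 39.0) = 0.4729
R = 1 / (1 − 0.4729) = 1.897
Css,max = 27.2 × 1.897 ≈ 51.6 µg/L

51.6 µg/L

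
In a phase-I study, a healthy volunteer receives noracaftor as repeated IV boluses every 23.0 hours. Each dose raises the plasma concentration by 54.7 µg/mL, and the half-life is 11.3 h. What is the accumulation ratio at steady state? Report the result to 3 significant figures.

1.32

k = ln 2 / 11.3 = 0.06134 h⁻¹
Fraction remaining after one interval: e^(−kτ) = e^(−0.06134 × 23.0) = 0.2439
R = 1 / (1 − 0.2439) = 1 / 0.7561 ≈ 1.32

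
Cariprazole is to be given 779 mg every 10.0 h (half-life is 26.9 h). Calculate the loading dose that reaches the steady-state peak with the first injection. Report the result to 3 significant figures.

3430 mg

k = ln 2 / 26.9 = 0.02577 h⁻¹
Accumulation ratio R = 1 / (1 − e^(−kτ)) = 1 / (1 − e^(−0.02577×10.0)) = 1 / (1 − 0.7728) = 4.402
Loading dose = maintenance dose × R = 779 × 4.402 ≈ 3430 mg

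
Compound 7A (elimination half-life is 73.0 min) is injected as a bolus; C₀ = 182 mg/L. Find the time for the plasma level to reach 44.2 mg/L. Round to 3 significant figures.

k = ln 2 / 73.0 = 0.009495 min⁻¹
C(t) = C₀ e^(−kt)  ⇒  t = ln(C₀/C) / k
t = ln(182/44.2) / 0.009495 = 1.415 / 0.009495 ≈ 149 minutes

149 minutes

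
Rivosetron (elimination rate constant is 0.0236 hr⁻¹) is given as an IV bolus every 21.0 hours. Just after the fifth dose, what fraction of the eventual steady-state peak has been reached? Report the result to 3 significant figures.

0.916

f_n = 1 − e^(−nkτ) = 1 − e^(−5 × 0.02360 × 21.0) = 1 − e^(−2.478) = 1 − 0.08391 ≈ 0.916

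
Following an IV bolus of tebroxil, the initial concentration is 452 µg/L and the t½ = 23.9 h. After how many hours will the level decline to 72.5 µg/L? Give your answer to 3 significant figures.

k = ln 2 / 23.9 = 0.02900 h⁻¹
C(t) = C₀ e^(−kt)  ⇒  t = ln(C₀/C) / k
t = ln(452/72.5) / 0.02900 = 1.830 / 0.02900 ≈ 63.1 hours

63.1 hours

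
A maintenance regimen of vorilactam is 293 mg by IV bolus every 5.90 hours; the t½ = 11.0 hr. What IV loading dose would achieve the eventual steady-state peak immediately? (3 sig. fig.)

k = ln 2 / 11.0 = 0.06301 hr⁻¹
Accumulation ratio R = 1 / (1 − e^(−kτ)) = 1 / (1 − e^(−0.06301×5.90)) = 1 / (1 − 0.6895) = 3.221
Loading dose = maintenance dose × R = 293 × 3.221 ≈ 944 mg

944 mg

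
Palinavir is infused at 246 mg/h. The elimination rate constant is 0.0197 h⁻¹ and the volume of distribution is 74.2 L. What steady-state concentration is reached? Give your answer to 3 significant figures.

168 µg/mL

CL = k · V = 0.0197 × 74.2 = 1.462 L/h
Css = rate / CL = 246 / 1.462 ≈ 168 µg/mL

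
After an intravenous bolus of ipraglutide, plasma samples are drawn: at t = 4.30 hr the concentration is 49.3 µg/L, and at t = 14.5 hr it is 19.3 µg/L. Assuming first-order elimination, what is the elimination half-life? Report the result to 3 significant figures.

k = ln(C₁/C₂) / (t₂ − t₁) = ln(49.3/19.3) / (14.5 − 4.30)
  = 0.9378 / 10.20 = 0.09194 hr⁻¹
t½ = ln 2 / k = ln 2 / 0.09194 ≈ 7.54 hours

7.54 hours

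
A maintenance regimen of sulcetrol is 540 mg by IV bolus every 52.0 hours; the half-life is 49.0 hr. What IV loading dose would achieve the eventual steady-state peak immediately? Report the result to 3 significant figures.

k = ln 2 / 49.0 = 0.01415 hr⁻¹
Accumulation ratio R = 1 / (1 − e^(−kτ)) = 1 / (1 − e^(−0.01415×52.0)) = 1 / (1 − 0.4792) = 1.920
Loading dose = maintenance dose × R = 540 × 1.920 ≈ 1040 mg

1040 mg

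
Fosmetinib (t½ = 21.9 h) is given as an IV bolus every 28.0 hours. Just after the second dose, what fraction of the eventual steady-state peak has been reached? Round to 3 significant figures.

k = ln 2 / 21.9 = 0.03165 h⁻¹
f_n = 1 − e^(−nkτ) = 1 − e^(−2 × 0.03165 × 28.0) = 1 − e^(−1.772) = 1 − 0.1699 ≈ 0.830

0.830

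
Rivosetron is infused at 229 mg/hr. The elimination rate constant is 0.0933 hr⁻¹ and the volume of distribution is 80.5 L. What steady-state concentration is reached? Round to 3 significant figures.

30.5 mg/L

CL = k · V = 0.0933 × 80.5 = 7.511 L/hr
Css = rate / CL = 229 / 7.511 ≈ 30.5 mg/L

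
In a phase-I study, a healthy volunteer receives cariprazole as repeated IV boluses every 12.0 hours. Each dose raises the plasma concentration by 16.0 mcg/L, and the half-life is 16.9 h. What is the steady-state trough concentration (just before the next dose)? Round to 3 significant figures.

25.2 mcg/L

k = ln 2 / 16.9 = 0.04101 h⁻¹
Fraction remaining after one interval: e^(−kτ) = e^(−0.04101 × 12.0) = 0.6113
R = 1 / (1 − 0.6113) = 2.573
Css,max = 16.0 × 2.573 = 41.16 mcg/L
Css,min = Css,max × e^(−kτ) = 41.16 × 0.6113 ≈ 25.2 mcg/L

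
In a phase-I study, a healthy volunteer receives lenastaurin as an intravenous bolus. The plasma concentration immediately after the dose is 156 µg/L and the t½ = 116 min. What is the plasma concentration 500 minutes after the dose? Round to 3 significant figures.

k = ln 2 / 116 = 0.005975 min⁻¹
500 min is 4.310 half-lives, so C = 156 × (1/2)^4.310 = 156 × 0.05040 ≈ 7.86 µg/L

7.86 µg/L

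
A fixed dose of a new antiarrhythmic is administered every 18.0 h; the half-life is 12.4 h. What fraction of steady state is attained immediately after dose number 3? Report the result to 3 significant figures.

0.951

k = ln 2 / 12.4 = 0.05590 h⁻¹
f_n = 1 − e^(−nkτ) = 1 − e^(−3 × 0.05590 × 18.0) = 1 − e^(−3.019) = 1 − 0.04887 ≈ 0.951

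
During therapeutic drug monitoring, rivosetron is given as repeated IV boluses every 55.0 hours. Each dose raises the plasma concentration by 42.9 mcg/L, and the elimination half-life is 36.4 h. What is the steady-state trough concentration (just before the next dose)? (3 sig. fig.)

k = ln 2 / 36.4 = 0.01904 h⁻¹
Fraction remaining after one interval: e^(−kτ) = e^(−0.01904 × 55.0) = 0.3509
R = 1 / (1 − 0.3509) = 1.541
Css,max = 42.9 × 1.541 = 66.09 mcg/L
Css,min = Css,max × e^(−kτ) = 66.09 × 0.3509 ≈ 23.2 mcg/L

23.2 mcg/L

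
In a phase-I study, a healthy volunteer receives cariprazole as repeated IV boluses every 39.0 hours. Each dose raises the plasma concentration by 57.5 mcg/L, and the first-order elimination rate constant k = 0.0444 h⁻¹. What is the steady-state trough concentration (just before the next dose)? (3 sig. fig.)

12.4 mcg/L

Fraction remaining after one interval: e^(−kτ) = e^(−0.04440 × 39.0) = 0.1770
R = 1 / (1 − 0.1770) = 1.215
Css,max = 57.5 × 1.215 = 69.87 mcg/L
Css,min = Css,max × e^(−kτ) = 69.87 × 0.1770 ≈ 12.4 mcg/L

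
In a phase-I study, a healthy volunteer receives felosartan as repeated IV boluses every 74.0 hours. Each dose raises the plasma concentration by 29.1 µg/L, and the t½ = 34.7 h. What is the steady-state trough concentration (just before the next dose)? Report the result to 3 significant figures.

8.60 µg/L

k = ln 2 / 34.7 = 0.01998 h⁻¹
Fraction remaining after one interval: e^(−kτ) = e^(−0.01998 × 74.0) = 0.2281
R = 1 / (1 − 0.2281) = 1.295
Css,max = 29.1 × 1.295 = 37.70 µg/L
Css,min = Css,max × e^(−kτ) = 37.70 × 0.2281 ≈ 8.60 µg/L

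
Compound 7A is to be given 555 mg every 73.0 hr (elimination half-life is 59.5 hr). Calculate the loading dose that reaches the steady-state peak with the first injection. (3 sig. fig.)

k = ln 2 / 59.5 = 0.01165 hr⁻¹
Accumulation ratio R = 1 / (1 − e^(−kτ)) = 1 / (1 − e^(−0.01165×73.0)) = 1 / (1 − 0.4272) = 1.746
Loading dose = maintenance dose × R = 555 × 1.746 ≈ 969 mg

969 mg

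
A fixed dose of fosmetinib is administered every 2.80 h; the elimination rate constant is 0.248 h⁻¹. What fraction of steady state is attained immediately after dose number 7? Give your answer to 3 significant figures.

0.992

f_n = 1 − e^(−nkτ) = 1 − e^(−7 × 0.2480 × 2.80) = 1 − e^(−4.861) = 1 − 0.007744 ≈ 0.992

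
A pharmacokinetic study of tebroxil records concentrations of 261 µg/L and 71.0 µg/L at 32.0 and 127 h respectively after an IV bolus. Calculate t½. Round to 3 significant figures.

50.6 hours

k = ln(C₁/C₂) / (t₂ − t₁) = ln(261/71.0) / (127 − 32.0)
  = 1.302 / 95.00 = 0.01370 h⁻¹
t½ = ln 2 / k = ln 2 / 0.01370 ≈ 50.6 hours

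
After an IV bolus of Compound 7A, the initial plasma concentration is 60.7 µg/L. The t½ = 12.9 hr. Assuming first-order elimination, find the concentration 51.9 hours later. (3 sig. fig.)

k = ln 2 / 12.9 = 0.05373 hr⁻¹
C(t) = C₀ e^(−kt) = 60.7 × e^(−0.05373 × 51.9) = 60.7 × e^(−2.789) = 60.7 × 0.06150 ≈ 3.73 µg/L

3.73 µg/L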